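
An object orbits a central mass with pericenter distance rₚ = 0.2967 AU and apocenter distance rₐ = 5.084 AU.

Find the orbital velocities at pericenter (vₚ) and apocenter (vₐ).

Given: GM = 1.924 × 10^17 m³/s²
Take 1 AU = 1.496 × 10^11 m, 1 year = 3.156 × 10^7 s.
rₚ = 0.2967 AU = 4.43863 × 10^10 m
rₐ = 5.084 AU = 7.60566 × 10^11 m
GM = 1.924 × 10^17 m³/s²
a = (rₚ + rₐ)/2 = 4.02476 × 10^11 m
Vis-viva: v² = GM (2/r − 1/a)
vₚ² = 1.924 × 10^17 × (4.50589 × 10^-11 − 2.48462 × 10^-12) = 8.1913 × 10^6 m²/s²
vₚ = 2862.04 m/s ≈ 0.6038 AU/year
vₐ² = 1.924 × 10^17 × (2.62962 × 10^-12 − 2.48462 × 10^-12) = 27898.2 m²/s²
vₐ = 167.028 m/s ≈ 167 m/s

Final answer: vₚ = 0.6038 AU/year, vₐ = 167 m/s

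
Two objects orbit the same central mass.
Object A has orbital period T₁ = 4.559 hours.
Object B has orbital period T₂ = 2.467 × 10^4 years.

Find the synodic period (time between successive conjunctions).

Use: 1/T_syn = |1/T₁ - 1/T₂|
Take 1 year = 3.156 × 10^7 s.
T₁ = 4.559 hours = 16412.4 s
T₂ = 2.467 × 10^4 years = 7.78585 × 10^11 s
1/T₁ = 6.09295 × 10^-5 s⁻¹
1/T₂ = 1.28438 × 10^-12 s⁻¹
|1/T₁ − 1/T₂| = 6.09295 × 10^-5 s⁻¹
T_syn = 1 / |1/T₁ − 1/T₂| = 16412.4 s ≈ 4.559 hours

Final answer: T_syn = 4.559 hours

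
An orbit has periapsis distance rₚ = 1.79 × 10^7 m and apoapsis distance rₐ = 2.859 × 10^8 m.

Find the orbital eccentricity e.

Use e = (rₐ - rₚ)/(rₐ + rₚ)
rₚ = 1.79 × 10^7 m
rₐ = 2.859 × 10^8 m
rₐ − rₚ = 2.68 × 10^8 m
rₐ + rₚ = 3.038 × 10^8 m
e = (rₐ − rₚ)/(rₐ + rₚ) = 0.882159

Final answer: e = 0.8822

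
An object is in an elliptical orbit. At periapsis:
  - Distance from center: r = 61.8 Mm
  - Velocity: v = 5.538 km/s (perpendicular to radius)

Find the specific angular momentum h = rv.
r = 61.8 Mm = 6.18 × 10^7 m
v = 5.538 km/s = 5538 m/s
h = rv = 6.18 × 10^7 × 5538 = 3.42248 × 10^11 m²/s ≈ 3.422 × 10^11 m²/s

Final answer: h = 3.422 × 10^11 m²/s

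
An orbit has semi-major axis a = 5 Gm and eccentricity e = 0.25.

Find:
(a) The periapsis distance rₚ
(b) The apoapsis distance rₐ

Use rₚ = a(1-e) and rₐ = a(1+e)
a = 5 Gm = 5 × 10^9 m
e = 0.25:  1 − e = 0.75,  1 + e = 1.25
(a) rₚ = a(1 − e) = 5 × 10^9 m × 0.75 = 3.75 × 10^9 m ≈ 3.75 Gm
(b) rₐ = a(1 + e) = 5 × 10^9 m × 1.25 = 6.25 × 10^9 m ≈ 6.25 Gm

Final answer:
(a) rₚ = 3.75 Gm
(b) rₐ = 6.25 Gm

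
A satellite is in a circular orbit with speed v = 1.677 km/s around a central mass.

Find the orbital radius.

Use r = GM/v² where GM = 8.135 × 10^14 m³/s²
v = 1.677 km/s = 1677 m/s
GM = 8.135 × 10^14 m³/s²
v² = 2.81233 × 10^6 m²/s²
r = GM/v² = (8.135 × 10^14) / (2.81233 × 10^6) = 2.89262 × 10^8 m ≈ 289.3 Mm

Final answer: 289.3 Mm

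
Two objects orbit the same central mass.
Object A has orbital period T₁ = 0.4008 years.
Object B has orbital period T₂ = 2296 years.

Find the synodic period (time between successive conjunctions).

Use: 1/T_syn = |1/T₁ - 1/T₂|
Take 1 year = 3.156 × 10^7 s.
T₁ = 0.4008 years = 1.26492 × 10^7 s
T₂ = 2296 years = 7.24618 × 10^10 s
1/T₁ = 7.90561 × 10^-8 s⁻¹
1/T₂ = 1.38004 × 10^-11 s⁻¹
|1/T₁ − 1/T₂| = 7.90423 × 10^-8 s⁻¹
T_syn = 1 / |1/T₁ − 1/T₂| = 1.26515 × 10^7 s ≈ 0.4009 years

Final answer: T_syn = 0.4009 years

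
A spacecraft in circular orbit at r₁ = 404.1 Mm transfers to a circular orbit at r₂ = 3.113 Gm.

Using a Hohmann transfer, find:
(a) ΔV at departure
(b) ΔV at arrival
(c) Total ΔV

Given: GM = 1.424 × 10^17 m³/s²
r₁ = 404.1 Mm = 4.041 × 10^8 m
r₂ = 3.113 Gm = 3.113 × 10^9 m
GM = 1.424 × 10^17 m³/s²
Transfer ellipse: a_t = (r₁ + r₂)/2 = 1.75855 × 10^9 m
Circular speed at r₁: v₁ = √(GM/r₁) = 18772 m/s
Transfer speed at r₁ (periapsis): v₁ₜ = √(GM(2/r₁ − 1/a_t)) = 24976 m/s
(a) ΔV₁ = v₁ₜ − v₁ = 6203.99 m/s ≈ 6.204 km/s
Circular speed at r₂: v₂ = √(GM/r₂) = 6763.41 m/s
Transfer speed at r₂ (apoapsis): v₂ₜ = √(GM(2/r₂ − 1/a_t)) = 3242.15 m/s
(b) ΔV₂ = v₂ − v₂ₜ = 3521.26 m/s ≈ 3.521 km/s
(c) ΔV_total = ΔV₁ + ΔV₂ = 9725.25 m/s ≈ 9.725 km/s

Final answer:
(a) ΔV₁ = 6.204 km/s
(b) ΔV₂ = 3.521 km/s
(c) ΔV_total = 9.725 km/s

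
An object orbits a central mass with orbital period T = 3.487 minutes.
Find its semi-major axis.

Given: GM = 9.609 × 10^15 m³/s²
T = 3.487 minutes = 209.22 s
GM = 9.609 × 10^15 m³/s²
Kepler's third law: a³ = GM T² / (4π²)
T² = 43773 s²
a³ = (9.609 × 10^15) × 43773 / (4π²) = 1.06543 × 10^19 m³
a = (a³)^(1/3) = 2.20043 × 10^6 m ≈ 2.2 × 10^6 m

Final answer: 2.2 × 10^6 m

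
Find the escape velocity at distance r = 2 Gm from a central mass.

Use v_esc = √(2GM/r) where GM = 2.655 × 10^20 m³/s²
r = 2 Gm = 2 × 10^9 m
GM = 2.655 × 10^20 m³/s²
2GM/r = 2 × (2.655 × 10^20) / (2 × 10^9) = 2.655 × 10^11 m²/s²
v_esc = √(2GM/r) = 515267 m/s ≈ 515.3 km/s

Final answer: 515.3 km/s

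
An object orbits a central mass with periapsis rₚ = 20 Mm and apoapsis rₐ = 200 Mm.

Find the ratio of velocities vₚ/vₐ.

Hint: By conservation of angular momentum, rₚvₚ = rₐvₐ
rₚ = 20 Mm = 2 × 10^7 m
rₐ = 200 Mm = 2 × 10^8 m
rₚvₚ = rₐvₐ  ⇒  vₚ/vₐ = rₐ/rₚ
vₚ/vₐ = (2 × 10^8) / (2 × 10^7) = 10

Final answer: vₚ/vₐ = 10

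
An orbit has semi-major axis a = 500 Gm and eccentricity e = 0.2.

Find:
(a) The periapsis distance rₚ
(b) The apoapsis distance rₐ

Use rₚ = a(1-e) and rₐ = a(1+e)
a = 500 Gm = 5 × 10^11 m
e = 0.2:  1 − e = 0.8,  1 + e = 1.2
(a) rₚ = a(1 − e) = 5 × 10^11 m × 0.8 = 4 × 10^11 m ≈ 400 Gm
(b) rₐ = a(1 + e) = 5 × 10^11 m × 1.2 = 6 × 10^11 m ≈ 600 Gm

Final answer:
(a) rₚ = 400 Gm
(b) rₐ = 600 Gm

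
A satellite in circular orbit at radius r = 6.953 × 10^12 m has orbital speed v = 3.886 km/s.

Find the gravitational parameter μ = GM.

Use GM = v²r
r = 6.953 × 10^12 m
v = 3.886 km/s = 3886 m/s
v² = 1.5101 × 10^7 m²/s²
GM = v²r = 1.5101 × 10^7 × 6.953 × 10^12 = 1.04997 × 10^20 m³/s²
GM ≈ 1.05 × 10^20 m³/s²

Final answer: GM = 1.05 × 10^20 m³/s²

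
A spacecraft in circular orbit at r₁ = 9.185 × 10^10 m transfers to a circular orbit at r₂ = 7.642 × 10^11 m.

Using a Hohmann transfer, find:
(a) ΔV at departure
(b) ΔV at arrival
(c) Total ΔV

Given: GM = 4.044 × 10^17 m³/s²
r₁ = 9.185 × 10^10 m
r₂ = 7.642 × 10^11 m
GM = 4.044 × 10^17 m³/s²
Transfer ellipse: a_t = (r₁ + r₂)/2 = 4.28025 × 10^11 m
Circular speed at r₁: v₁ = √(GM/r₁) = 2098.29 m/s
Transfer speed at r₁ (periapsis): v₁ₜ = √(GM(2/r₁ − 1/a_t)) = 2803.72 m/s
(a) ΔV₁ = v₁ₜ − v₁ = 705.43 m/s ≈ 705.4 m/s
Circular speed at r₂: v₂ = √(GM/r₂) = 727.448 m/s
Transfer speed at r₂ (apoapsis): v₂ₜ = √(GM(2/r₂ − 1/a_t)) = 336.982 m/s
(b) ΔV₂ = v₂ − v₂ₜ = 390.466 m/s ≈ 390.5 m/s
(c) ΔV_total = ΔV₁ + ΔV₂ = 1095.9 m/s ≈ 1.096 km/s

Final answer:
(a) ΔV₁ = 705.4 m/s
(b) ΔV₂ = 390.5 m/s
(c) ΔV_total = 1.096 km/s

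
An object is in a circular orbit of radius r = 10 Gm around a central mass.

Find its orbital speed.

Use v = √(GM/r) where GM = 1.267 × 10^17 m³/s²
r = 10 Gm = 1 × 10^10 m
GM = 1.267 × 10^17 m³/s²
GM/r = (1.267 × 10^17) / (1 × 10^10) = 1.267 × 10^7 m²/s²
v = √(GM/r) = 3559.49 m/s ≈ 3.559 km/s

Final answer: 3.559 km/s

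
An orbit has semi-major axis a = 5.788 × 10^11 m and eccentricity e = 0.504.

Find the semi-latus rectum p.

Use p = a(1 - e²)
a = 5.788 × 10^11 m
e = 0.504,  e² = 0.254016,  1 − e² = 0.745984
p = a(1 − e²) = 5.788 × 10^11 m × 0.745984 = 4.31776 × 10^11 m ≈ 4.318 × 10^11 m

Final answer: p = 4.318 × 10^11 m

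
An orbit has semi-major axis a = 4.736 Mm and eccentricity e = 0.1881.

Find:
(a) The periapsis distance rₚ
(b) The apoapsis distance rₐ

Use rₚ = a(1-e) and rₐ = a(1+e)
a = 4.736 Mm = 4.736 × 10^6 m
e = 0.1881:  1 − e = 0.8119,  1 + e = 1.1881
(a) rₚ = a(1 − e) = 4.736 × 10^6 m × 0.8119 = 3.84516 × 10^6 m ≈ 3.845 Mm
(b) rₐ = a(1 + e) = 4.736 × 10^6 m × 1.1881 = 5.62684 × 10^6 m ≈ 5.627 Mm

Final answer:
(a) rₚ = 3.845 Mm
(b) rₐ = 5.627 Mm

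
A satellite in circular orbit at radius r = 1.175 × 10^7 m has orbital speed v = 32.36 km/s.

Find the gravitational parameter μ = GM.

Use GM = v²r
r = 1.175 × 10^7 m
v = 32.36 km/s = 32360 m/s
v² = 1.04717 × 10^9 m²/s²
GM = v²r = 1.04717 × 10^9 × 1.175 × 10^7 = 1.23042 × 10^16 m³/s²
GM ≈ 1.23 × 10^16 m³/s²

Final answer: GM = 1.23 × 10^16 m³/s²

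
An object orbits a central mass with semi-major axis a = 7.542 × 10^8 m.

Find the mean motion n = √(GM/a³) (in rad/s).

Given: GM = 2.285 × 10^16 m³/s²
a = 7.542 × 10^8 m
GM = 2.285 × 10^16 m³/s²
a³ = 4.29002 × 10^26 m³
GM/a³ = (2.285 × 10^16) / (4.29002 × 10^26) = 5.32631 × 10^-11 s⁻²
n = √(GM/a³) = 7.29816 × 10^-6 rad/s ≈ 7.298 × 10^-6 rad/s

Final answer: n = 7.298 × 10^-6 rad/s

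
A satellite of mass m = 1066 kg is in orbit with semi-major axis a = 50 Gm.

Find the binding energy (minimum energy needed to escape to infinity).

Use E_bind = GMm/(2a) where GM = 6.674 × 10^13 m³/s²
a = 50 Gm = 5 × 10^10 m
GM = 6.674 × 10^13 m³/s²
m = 1066 kg
GMm = 6.674 × 10^13 × 1066 = 7.11448 × 10^16 m³·kg/s²
2a = 1 × 10^11 m
E_bind = GMm/(2a) = 711448 J ≈ 711.4 kJ

Final answer: 711.4 kJ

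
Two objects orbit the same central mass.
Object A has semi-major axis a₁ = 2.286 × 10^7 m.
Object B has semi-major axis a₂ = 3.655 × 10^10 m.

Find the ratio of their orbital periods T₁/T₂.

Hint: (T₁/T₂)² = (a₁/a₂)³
a₁ = 2.286 × 10^7 m
a₂ = 3.655 × 10^10 m
a₁/a₂ = 0.000625445
T₁/T₂ = (a₁/a₂)^(3/2) = (0.000625445)^1.5 = 1.56417 × 10^-5

Final answer: T₁/T₂ = 1.564 × 10^-5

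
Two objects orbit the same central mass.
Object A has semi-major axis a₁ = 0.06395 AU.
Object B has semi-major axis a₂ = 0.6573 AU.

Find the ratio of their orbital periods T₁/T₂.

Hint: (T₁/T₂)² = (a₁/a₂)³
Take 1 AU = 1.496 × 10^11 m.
a₁ = 0.06395 AU = 9.56692 × 10^9 m
a₂ = 0.6573 AU = 9.83321 × 10^10 m
a₁/a₂ = 0.097292
T₁/T₂ = (a₁/a₂)^(3/2) = (0.097292)^1.5 = 0.030347

Final answer: T₁/T₂ = 0.03035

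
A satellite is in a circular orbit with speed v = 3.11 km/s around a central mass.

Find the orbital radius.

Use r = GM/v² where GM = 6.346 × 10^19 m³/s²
v = 3.11 km/s = 3110 m/s
GM = 6.346 × 10^19 m³/s²
v² = 9.6721 × 10^6 m²/s²
r = GM/v² = (6.346 × 10^19) / (9.6721 × 10^6) = 6.56114 × 10^12 m ≈ 6.561 × 10^12 m

Final answer: 6.561 × 10^12 m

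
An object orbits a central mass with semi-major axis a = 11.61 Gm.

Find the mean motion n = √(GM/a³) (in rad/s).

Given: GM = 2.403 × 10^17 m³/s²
a = 11.61 Gm = 1.161 × 10^10 m
GM = 2.403 × 10^17 m³/s²
a³ = 1.56494 × 10^30 m³
GM/a³ = (2.403 × 10^17) / (1.56494 × 10^30) = 1.53553 × 10^-13 s⁻²
n = √(GM/a³) = 3.91858 × 10^-7 rad/s ≈ 3.919 × 10^-7 rad/s

Final answer: n = 3.919 × 10^-7 rad/s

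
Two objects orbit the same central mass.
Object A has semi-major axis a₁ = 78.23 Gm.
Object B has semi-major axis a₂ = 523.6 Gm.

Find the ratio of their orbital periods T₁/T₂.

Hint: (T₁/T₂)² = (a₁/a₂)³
a₁ = 78.23 Gm = 7.823 × 10^10 m
a₂ = 523.6 Gm = 5.236 × 10^11 m
a₁/a₂ = 0.149408
T₁/T₂ = (a₁/a₂)^(3/2) = (0.149408)^1.5 = 0.0577511

Final answer: T₁/T₂ = 0.05775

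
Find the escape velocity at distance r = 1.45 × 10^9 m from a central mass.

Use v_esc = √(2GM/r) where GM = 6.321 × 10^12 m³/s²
r = 1.45 × 10^9 m
GM = 6.321 × 10^12 m³/s²
2GM/r = 2 × (6.321 × 10^12) / (1.45 × 10^9) = 8718.62 m²/s²
v_esc = √(2GM/r) = 93.3736 m/s ≈ 93.37 m/s

Final answer: 93.37 m/s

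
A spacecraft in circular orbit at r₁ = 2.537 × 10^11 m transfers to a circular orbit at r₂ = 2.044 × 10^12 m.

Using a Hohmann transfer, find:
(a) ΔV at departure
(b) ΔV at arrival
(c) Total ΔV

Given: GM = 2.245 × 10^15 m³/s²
r₁ = 2.537 × 10^11 m
r₂ = 2.044 × 10^12 m
GM = 2.245 × 10^15 m³/s²
Transfer ellipse: a_t = (r₁ + r₂)/2 = 1.14885 × 10^12 m
Circular speed at r₁: v₁ = √(GM/r₁) = 94.0693 m/s
Transfer speed at r₁ (periapsis): v₁ₜ = √(GM(2/r₁ − 1/a_t)) = 125.475 m/s
(a) ΔV₁ = v₁ₜ − v₁ = 31.4056 m/s ≈ 31.41 m/s
Circular speed at r₂: v₂ = √(GM/r₂) = 33.1412 m/s
Transfer speed at r₂ (apoapsis): v₂ₜ = √(GM(2/r₂ − 1/a_t)) = 15.5739 m/s
(b) ΔV₂ = v₂ − v₂ₜ = 17.5673 m/s ≈ 17.57 m/s
(c) ΔV_total = ΔV₁ + ΔV₂ = 48.9729 m/s ≈ 48.97 m/s

Final answer:
(a) ΔV₁ = 31.41 m/s
(b) ΔV₂ = 17.57 m/s
(c) ΔV_total = 48.97 m/s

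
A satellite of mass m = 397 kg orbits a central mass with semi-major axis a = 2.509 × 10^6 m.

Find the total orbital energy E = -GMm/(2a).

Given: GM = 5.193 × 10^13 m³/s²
a = 2.509 × 10^6 m
GM = 5.193 × 10^13 m³/s²
2a = 5.018 × 10^6 m
GMm = 5.193 × 10^13 × 397 = 2.06162 × 10^16 m³·kg/s²
E = −GMm/(2a) = -4.10845 × 10^9 J ≈ -4.108 GJ

Final answer: -4.108 GJ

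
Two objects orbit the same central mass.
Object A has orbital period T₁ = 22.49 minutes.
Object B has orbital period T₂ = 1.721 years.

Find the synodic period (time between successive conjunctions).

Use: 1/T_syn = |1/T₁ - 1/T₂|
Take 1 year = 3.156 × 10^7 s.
T₁ = 22.49 minutes = 1349.4 s
T₂ = 1.721 years = 5.43148 × 10^7 s
1/T₁ = 0.00074107 s⁻¹
1/T₂ = 1.84112 × 10^-8 s⁻¹
|1/T₁ − 1/T₂| = 0.000741052 s⁻¹
T_syn = 1 / |1/T₁ − 1/T₂| = 1349.43 s ≈ 22.49 minutes

Final answer: T_syn = 22.49 minutes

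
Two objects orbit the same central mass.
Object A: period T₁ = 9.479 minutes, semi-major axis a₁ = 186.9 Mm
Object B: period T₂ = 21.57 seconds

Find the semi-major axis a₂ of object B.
T₁ = 9.479 minutes = 568.74 s
T₂ = 21.57 seconds
a₁ = 186.9 Mm = 1.869 × 10^8 m
Kepler's third law: (T₂/T₁)² = (a₂/a₁)³  ⇒  a₂ = a₁ (T₂/T₁)^(2/3)
T₂/T₁ = 0.0379259
(T₂/T₁)^(2/3) = 0.112882
a₂ = 1.869 × 10^8 m × 0.112882 = 2.10976 × 10^7 m ≈ 21.1 Mm

Final answer: a₂ = 21.1 Mm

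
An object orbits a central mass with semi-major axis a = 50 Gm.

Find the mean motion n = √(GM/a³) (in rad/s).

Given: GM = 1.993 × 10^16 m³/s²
a = 50 Gm = 5 × 10^10 m
GM = 1.993 × 10^16 m³/s²
a³ = 1.25 × 10^32 m³
GM/a³ = (1.993 × 10^16) / (1.25 × 10^32) = 1.5944 × 10^-16 s⁻²
n = √(GM/a³) = 1.2627 × 10^-8 rad/s ≈ 1.263 × 10^-8 rad/s

Final answer: n = 1.263 × 10^-8 rad/s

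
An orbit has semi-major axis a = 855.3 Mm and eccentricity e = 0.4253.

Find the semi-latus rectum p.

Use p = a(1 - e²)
a = 855.3 Mm = 8.553 × 10^8 m
e = 0.4253,  e² = 0.18088,  1 − e² = 0.81912
p = a(1 − e²) = 8.553 × 10^8 m × 0.81912 = 7.00593 × 10^8 m ≈ 700.6 Mm

Final answer: p = 700.6 Mm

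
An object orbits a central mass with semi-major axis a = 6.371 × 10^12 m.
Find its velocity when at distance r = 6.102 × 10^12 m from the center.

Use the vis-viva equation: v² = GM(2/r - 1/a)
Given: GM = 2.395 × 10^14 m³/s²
a = 6.371 × 10^12 m
r = 6.102 × 10^12 m
GM = 2.395 × 10^14 m³/s²
2/r − 1/a = 3.27761 × 10^-13 − 1.56961 × 10^-13 = 1.708 × 10^-13 m⁻¹
v² = GM (2/r − 1/a) = 40.9066 m²/s²
v = 6.39583 m/s ≈ 6.396 m/s

Final answer: 6.396 m/s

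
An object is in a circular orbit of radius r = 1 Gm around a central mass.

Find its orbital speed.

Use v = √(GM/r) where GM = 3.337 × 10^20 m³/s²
r = 1 Gm = 1 × 10^9 m
GM = 3.337 × 10^20 m³/s²
GM/r = (3.337 × 10^20) / (1 × 10^9) = 3.337 × 10^11 m²/s²
v = √(GM/r) = 577668 m/s ≈ 577.7 km/s

Final answer: 577.7 km/s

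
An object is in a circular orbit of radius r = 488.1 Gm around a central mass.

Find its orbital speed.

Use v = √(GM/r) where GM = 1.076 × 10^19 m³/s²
r = 488.1 Gm = 4.881 × 10^11 m
GM = 1.076 × 10^19 m³/s²
GM/r = (1.076 × 10^19) / (4.881 × 10^11) = 2.20447 × 10^7 m²/s²
v = √(GM/r) = 4695.17 m/s ≈ 4.695 km/s

Final answer: 4.695 km/s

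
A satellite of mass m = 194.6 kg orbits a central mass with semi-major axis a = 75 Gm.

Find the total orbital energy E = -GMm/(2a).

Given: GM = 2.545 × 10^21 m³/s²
a = 75 Gm = 7.5 × 10^10 m
GM = 2.545 × 10^21 m³/s²
2a = 1.5 × 10^11 m
GMm = 2.545 × 10^21 × 194.6 = 4.95257 × 10^23 m³·kg/s²
E = −GMm/(2a) = -3.30171 × 10^12 J ≈ -3.302 TJ

Final answer: -3.302 TJ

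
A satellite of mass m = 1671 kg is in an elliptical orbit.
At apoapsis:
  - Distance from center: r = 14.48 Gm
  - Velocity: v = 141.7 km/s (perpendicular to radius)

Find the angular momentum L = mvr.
r = 14.48 Gm = 1.448 × 10^10 m
v = 141.7 km/s = 141700 m/s
vr = 141700 × 1.448 × 10^10 = 2.05182 × 10^15 m²/s
L = m × vr = 1671 × 2.05182 × 10^15 = 3.42858 × 10^18 kg·m²/s ≈ 3.429 × 10^18 kg·m²/s

Final answer: L = 3.429 × 10^18 kg·m²/s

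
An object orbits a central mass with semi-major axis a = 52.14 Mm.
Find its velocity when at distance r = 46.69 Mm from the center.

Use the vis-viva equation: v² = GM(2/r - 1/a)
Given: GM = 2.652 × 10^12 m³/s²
a = 52.14 Mm = 5.214 × 10^7 m
r = 46.69 Mm = 4.669 × 10^7 m
GM = 2.652 × 10^12 m³/s²
2/r − 1/a = 4.28357 × 10^-8 − 1.91791 × 10^-8 = 2.36566 × 10^-8 m⁻¹
v² = GM (2/r − 1/a) = 62737.3 m²/s²
v = 250.474 m/s ≈ 250.5 m/s

Final answer: 250.5 m/s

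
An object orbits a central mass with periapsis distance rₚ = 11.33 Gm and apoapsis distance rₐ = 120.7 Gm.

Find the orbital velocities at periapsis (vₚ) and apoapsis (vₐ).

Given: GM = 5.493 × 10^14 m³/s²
rₚ = 11.33 Gm = 1.133 × 10^10 m
rₐ = 120.7 Gm = 1.207 × 10^11 m
GM = 5.493 × 10^14 m³/s²
a = (rₚ + rₐ)/2 = 6.6015 × 10^10 m
Vis-viva: v² = GM (2/r − 1/a)
vₚ² = 5.493 × 10^14 × (1.76523 × 10^-10 − 1.51481 × 10^-11) = 88643 m²/s²
vₚ = 297.73 m/s ≈ 297.7 m/s
vₐ² = 5.493 × 10^14 × (1.657 × 10^-11 − 1.51481 × 10^-11) = 781.069 m²/s²
vₐ = 27.9476 m/s ≈ 27.95 m/s

Final answer: vₚ = 297.7 m/s, vₐ = 27.95 m/s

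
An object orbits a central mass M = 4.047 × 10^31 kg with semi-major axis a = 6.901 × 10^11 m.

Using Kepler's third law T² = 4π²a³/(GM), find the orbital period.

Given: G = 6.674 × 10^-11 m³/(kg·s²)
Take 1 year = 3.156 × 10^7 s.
M = 4.047 × 10^31 kg
GM = G × M = 6.674 × 10^-11 × 4.047 × 10^31 = 2.70097 × 10^21 m³/s²
a = 6.901 × 10^11 m
a³ = 3.28652 × 10^35 m³
T = 2π √(a³/GM) = 2π √((3.28652 × 10^35) / (2.70097 × 10^21)) = 2π × 1.10308 × 10^7 s
T = 6.93088 × 10^7 s ≈ 2.196 years

Final answer: 2.196 years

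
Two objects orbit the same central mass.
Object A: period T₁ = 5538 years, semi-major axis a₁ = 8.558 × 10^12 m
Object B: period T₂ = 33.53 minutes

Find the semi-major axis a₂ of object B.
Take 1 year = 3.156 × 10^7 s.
T₁ = 5538 years = 1.74779 × 10^11 s
T₂ = 33.53 minutes = 2011.8 s
a₁ = 8.558 × 10^12 m
Kepler's third law: (T₂/T₁)² = (a₂/a₁)³  ⇒  a₂ = a₁ (T₂/T₁)^(2/3)
T₂/T₁ = 1.15105 × 10^-8
(T₂/T₁)^(2/3) = 5.09796 × 10^-6
a₂ = 8.558 × 10^12 m × 5.09796 × 10^-6 = 4.36284 × 10^7 m ≈ 4.363 × 10^7 m

Final answer: a₂ = 4.363 × 10^7 m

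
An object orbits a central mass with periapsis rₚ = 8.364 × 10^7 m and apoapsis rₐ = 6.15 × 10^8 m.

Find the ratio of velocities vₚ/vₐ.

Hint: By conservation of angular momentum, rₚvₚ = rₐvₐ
rₚ = 8.364 × 10^7 m
rₐ = 6.15 × 10^8 m
rₚvₚ = rₐvₐ  ⇒  vₚ/vₐ = rₐ/rₚ
vₚ/vₐ = (6.15 × 10^8) / (8.364 × 10^7) = 7.35294

Final answer: vₚ/vₐ = 7.353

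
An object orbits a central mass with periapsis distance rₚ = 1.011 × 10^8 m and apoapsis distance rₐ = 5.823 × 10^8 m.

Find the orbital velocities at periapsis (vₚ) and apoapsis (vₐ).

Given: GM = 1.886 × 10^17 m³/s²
rₚ = 1.011 × 10^8 m
rₐ = 5.823 × 10^8 m
GM = 1.886 × 10^17 m³/s²
a = (rₚ + rₐ)/2 = 3.417 × 10^8 m
Vis-viva: v² = GM (2/r − 1/a)
vₚ² = 1.886 × 10^17 × (1.97824 × 10^-8 − 2.92654 × 10^-9) = 3.17901 × 10^9 m²/s²
vₚ = 56382.7 m/s ≈ 56.38 km/s
vₐ² = 1.886 × 10^17 × (3.43466 × 10^-9 − 2.92654 × 10^-9) = 9.58299 × 10^7 m²/s²
vₐ = 9789.28 m/s ≈ 9.789 km/s

Final answer: vₚ = 56.38 km/s, vₐ = 9.789 km/s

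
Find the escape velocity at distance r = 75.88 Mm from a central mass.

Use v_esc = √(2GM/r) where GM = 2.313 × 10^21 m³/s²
r = 75.88 Mm = 7.588 × 10^7 m
GM = 2.313 × 10^21 m³/s²
2GM/r = 2 × (2.313 × 10^21) / (7.588 × 10^7) = 6.09647 × 10^13 m²/s²
v_esc = √(2GM/r) = 7.80799 × 10^6 m/s ≈ 7808 km/s

Final answer: 7808 km/s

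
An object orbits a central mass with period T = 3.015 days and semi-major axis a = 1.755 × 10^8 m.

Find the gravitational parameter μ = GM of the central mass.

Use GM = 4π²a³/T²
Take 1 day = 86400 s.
T = 3.015 days = 260496 s
a = 1.755 × 10^8 m
a³ = 5.40544 × 10^24 m³
T² = 6.78582 × 10^10 s²
GM = 4π² × (5.40544 × 10^24) / (6.78582 × 10^10) = 3.14477 × 10^15 m³/s²
GM ≈ 3.145 × 10^15 m³/s²

Final answer: GM = 3.145 × 10^15 m³/s²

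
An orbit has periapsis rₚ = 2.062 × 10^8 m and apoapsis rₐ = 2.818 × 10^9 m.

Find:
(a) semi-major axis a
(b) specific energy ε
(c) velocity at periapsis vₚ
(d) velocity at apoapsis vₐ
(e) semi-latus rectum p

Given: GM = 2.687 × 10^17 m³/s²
rₚ = 2.062 × 10^8 m
rₐ = 2.818 × 10^9 m
GM = 2.687 × 10^17 m³/s²
a = (rₚ + rₐ)/2 = 1.5121 × 10^9 m
e = (rₐ − rₚ)/(rₐ + rₚ) = (2.6118 × 10^9) / (3.0242 × 10^9) = 0.863633
(a) a = 1.5121 × 10^9 m ≈ 1.512 × 10^9 m
(b) 2a = 3.0242 × 10^9 m;  ε = −GM/(2a) = -8.88499 × 10^7 J/kg ≈ -88.85 MJ/kg
(c) vₚ² = GM (2/rₚ − 1/a) = 2.687 × 10^17 × (9.69932 × 10^-9 − 6.61332 × 10^-10) = 2.42851 × 10^9 m²/s²;  vₚ = 49279.9 m/s ≈ 49.28 km/s
(d) vₐ² = GM (2/rₐ − 1/a) = 2.687 × 10^17 × (7.09723 × 10^-10 − 6.61332 × 10^-10) = 1.30027 × 10^7 m²/s²;  vₐ = 3605.93 m/s ≈ 3.606 km/s
(e) 1 − e² = 0.254137;  p = a(1 − e²) = 1.5121 × 10^9 × 0.254137 = 3.84281 × 10^8 m ≈ 3.843 × 10^8 m

Final answer:
(a) semi-major axis a = 1.512 × 10^9 m
(b) specific energy ε = -88.85 MJ/kg
(c) velocity at periapsis vₚ = 49.28 km/s
(d) velocity at apoapsis vₐ = 3.606 km/s
(e) semi-latus rectum p = 3.843 × 10^8 m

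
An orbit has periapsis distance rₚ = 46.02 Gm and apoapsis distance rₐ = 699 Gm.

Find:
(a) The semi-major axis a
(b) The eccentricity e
rₚ = 46.02 Gm = 4.602 × 10^10 m
rₐ = 699 Gm = 6.99 × 10^11 m
(a) a = (rₚ + rₐ)/2 = 3.7251 × 10^11 m ≈ 372.5 Gm
(b) e = (rₐ − rₚ)/(rₐ + rₚ) = (6.5298 × 10^11) / (7.4502 × 10^11) = 0.87646

Final answer:
(a) a = 372.5 Gm
(b) e = 0.8765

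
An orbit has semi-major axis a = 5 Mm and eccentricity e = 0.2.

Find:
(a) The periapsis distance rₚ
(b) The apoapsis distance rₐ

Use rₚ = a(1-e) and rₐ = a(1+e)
a = 5 Mm = 5 × 10^6 m
e = 0.2:  1 − e = 0.8,  1 + e = 1.2
(a) rₚ = a(1 − e) = 5 × 10^6 m × 0.8 = 4 × 10^6 m ≈ 4 Mm
(b) rₐ = a(1 + e) = 5 × 10^6 m × 1.2 = 6 × 10^6 m ≈ 6 Mm

Final answer:
(a) rₚ = 4 Mm
(b) rₐ = 6 Mm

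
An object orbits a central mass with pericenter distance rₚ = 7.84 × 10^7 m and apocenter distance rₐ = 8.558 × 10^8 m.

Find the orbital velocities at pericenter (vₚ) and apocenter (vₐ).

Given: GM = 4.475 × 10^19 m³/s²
rₚ = 7.84 × 10^7 m
rₐ = 8.558 × 10^8 m
GM = 4.475 × 10^19 m³/s²
a = (rₚ + rₐ)/2 = 4.671 × 10^8 m
Vis-viva: v² = GM (2/r − 1/a)
vₚ² = 4.475 × 10^19 × (2.55102 × 10^-8 − 2.14087 × 10^-9) = 1.04578 × 10^12 m²/s²
vₚ = 1.02263 × 10^6 m/s ≈ 1023 km/s
vₐ² = 4.475 × 10^19 × (2.33699 × 10^-9 − 2.14087 × 10^-9) = 8.77661 × 10^9 m²/s²
vₐ = 93683.6 m/s ≈ 93.68 km/s

Final answer: vₚ = 1023 km/s, vₐ = 93.68 km/s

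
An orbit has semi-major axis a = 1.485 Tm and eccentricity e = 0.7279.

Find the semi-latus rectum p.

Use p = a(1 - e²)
a = 1.485 Tm = 1.485 × 10^12 m
e = 0.7279,  e² = 0.529838,  1 − e² = 0.470162
p = a(1 − e²) = 1.485 × 10^12 m × 0.470162 = 6.9819 × 10^11 m ≈ 698.2 Gm

Final answer: p = 698.2 Gm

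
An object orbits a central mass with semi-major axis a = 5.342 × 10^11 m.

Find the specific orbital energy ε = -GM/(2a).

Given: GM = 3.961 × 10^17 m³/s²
a = 5.342 × 10^11 m
GM = 3.961 × 10^17 m³/s²
2a = 1.0684 × 10^12 m
ε = −GM/(2a) = -370741 J/kg ≈ -370.7 kJ/kg

Final answer: -370.7 kJ/kg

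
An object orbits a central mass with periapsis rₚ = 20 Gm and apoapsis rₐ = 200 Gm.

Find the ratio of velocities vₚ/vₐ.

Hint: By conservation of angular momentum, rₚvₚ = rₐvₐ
rₚ = 20 Gm = 2 × 10^10 m
rₐ = 200 Gm = 2 × 10^11 m
rₚvₚ = rₐvₐ  ⇒  vₚ/vₐ = rₐ/rₚ
vₚ/vₐ = (2 × 10^11) / (2 × 10^10) = 10

Final answer: vₚ/vₐ = 10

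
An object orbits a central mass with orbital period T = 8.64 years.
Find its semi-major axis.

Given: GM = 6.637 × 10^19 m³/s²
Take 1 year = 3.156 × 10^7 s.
T = 8.64 years = 2.72678 × 10^8 s
GM = 6.637 × 10^19 m³/s²
Kepler's third law: a³ = GM T² / (4π²)
T² = 7.43535 × 10^16 s²
a³ = (6.637 × 10^19) × (7.43535 × 10^16) / (4π²) = 1.25001 × 10^35 m³
a = (a³)^(1/3) = 5.00001 × 10^11 m ≈ 500 Gm

Final answer: 500 Gm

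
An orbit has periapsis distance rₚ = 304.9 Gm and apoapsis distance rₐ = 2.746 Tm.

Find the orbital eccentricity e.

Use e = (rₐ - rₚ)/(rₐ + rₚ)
rₚ = 304.9 Gm = 3.049 × 10^11 m
rₐ = 2.746 Tm = 2.746 × 10^12 m
rₐ − rₚ = 2.4411 × 10^12 m
rₐ + rₚ = 3.0509 × 10^12 m
e = (rₐ − rₚ)/(rₐ + rₚ) = 0.800125

Final answer: e = 0.8001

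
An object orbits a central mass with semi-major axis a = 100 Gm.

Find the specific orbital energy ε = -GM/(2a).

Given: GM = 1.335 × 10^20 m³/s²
a = 100 Gm = 1 × 10^11 m
GM = 1.335 × 10^20 m³/s²
2a = 2 × 10^11 m
ε = −GM/(2a) = -6.675 × 10^8 J/kg ≈ -667.5 MJ/kg

Final answer: -667.5 MJ/kg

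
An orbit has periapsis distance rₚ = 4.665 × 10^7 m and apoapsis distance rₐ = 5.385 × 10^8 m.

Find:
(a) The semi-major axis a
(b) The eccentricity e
rₚ = 4.665 × 10^7 m
rₐ = 5.385 × 10^8 m
(a) a = (rₚ + rₐ)/2 = 2.92575 × 10^8 m ≈ 2.926 × 10^8 m
(b) e = (rₐ − rₚ)/(rₐ + rₚ) = (4.9185 × 10^8) / (5.8515 × 10^8) = 0.840554

Final answer:
(a) a = 2.926 × 10^8 m
(b) e = 0.8406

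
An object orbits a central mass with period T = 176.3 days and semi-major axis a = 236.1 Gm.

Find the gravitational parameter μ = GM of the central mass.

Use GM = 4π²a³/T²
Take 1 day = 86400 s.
T = 176.3 days = 1.52323 × 10^7 s
a = 236.1 Gm = 2.361 × 10^11 m
a³ = 1.3161 × 10^34 m³
T² = 2.32024 × 10^14 s²
GM = 4π² × (1.3161 × 10^34) / (2.32024 × 10^14) = 2.23932 × 10^21 m³/s²
GM ≈ 2.239 × 10^21 m³/s²

Final answer: GM = 2.239 × 10^21 m³/s²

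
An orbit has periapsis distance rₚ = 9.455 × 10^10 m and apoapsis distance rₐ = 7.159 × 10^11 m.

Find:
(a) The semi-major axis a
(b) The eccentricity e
rₚ = 9.455 × 10^10 m
rₐ = 7.159 × 10^11 m
(a) a = (rₚ + rₐ)/2 = 4.05225 × 10^11 m ≈ 4.052 × 10^11 m
(b) e = (rₐ − rₚ)/(rₐ + rₚ) = (6.2135 × 10^11) / (8.1045 × 10^11) = 0.766673

Final answer:
(a) a = 4.052 × 10^11 m
(b) e = 0.7667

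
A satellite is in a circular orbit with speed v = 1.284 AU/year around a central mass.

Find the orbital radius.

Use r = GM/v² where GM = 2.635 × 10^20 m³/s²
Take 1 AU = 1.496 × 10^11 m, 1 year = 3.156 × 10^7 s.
v = 1.284 AU/year = 6086.39 m/s
GM = 2.635 × 10^20 m³/s²
v² = 3.70441 × 10^7 m²/s²
r = GM/v² = (2.635 × 10^20) / (3.70441 × 10^7) = 7.11314 × 10^12 m ≈ 47.55 AU

Final answer: 47.55 AU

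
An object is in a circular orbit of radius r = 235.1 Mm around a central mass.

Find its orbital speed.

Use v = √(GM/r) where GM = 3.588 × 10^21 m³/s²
r = 235.1 Mm = 2.351 × 10^8 m
GM = 3.588 × 10^21 m³/s²
GM/r = (3.588 × 10^21) / (2.351 × 10^8) = 1.52616 × 10^13 m²/s²
v = √(GM/r) = 3.90661 × 10^6 m/s ≈ 3907 km/s

Final answer: 3907 km/s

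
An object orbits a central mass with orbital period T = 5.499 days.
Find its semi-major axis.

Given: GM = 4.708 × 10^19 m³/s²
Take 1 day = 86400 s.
T = 5.499 days = 475114 s
GM = 4.708 × 10^19 m³/s²
Kepler's third law: a³ = GM T² / (4π²)
T² = 2.25733 × 10^11 s²
a³ = (4.708 × 10^19) × (2.25733 × 10^11) / (4π²) = 2.69198 × 10^29 m³
a = (a³)^(1/3) = 6.4569 × 10^9 m ≈ 6.457 Gm

Final answer: 6.457 Gm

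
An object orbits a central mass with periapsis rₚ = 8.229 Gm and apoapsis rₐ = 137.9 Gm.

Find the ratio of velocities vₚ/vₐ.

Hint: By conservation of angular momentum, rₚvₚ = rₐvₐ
rₚ = 8.229 Gm = 8.229 × 10^9 m
rₐ = 137.9 Gm = 1.379 × 10^11 m
rₚvₚ = rₐvₐ  ⇒  vₚ/vₐ = rₐ/rₚ
vₚ/vₐ = (1.379 × 10^11) / (8.229 × 10^9) = 16.7578

Final answer: vₚ/vₐ = 16.76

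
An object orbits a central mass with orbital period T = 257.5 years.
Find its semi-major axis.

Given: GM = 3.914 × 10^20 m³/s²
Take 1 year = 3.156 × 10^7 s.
T = 257.5 years = 8.1267 × 10^9 s
GM = 3.914 × 10^20 m³/s²
Kepler's third law: a³ = GM T² / (4π²)
T² = 6.60433 × 10^19 s²
a³ = (3.914 × 10^20) × (6.60433 × 10^19) / (4π²) = 6.54771 × 10^38 m³
a = (a³)^(1/3) = 8.68353 × 10^12 m ≈ 8.684 × 10^12 m

Final answer: 8.684 × 10^12 m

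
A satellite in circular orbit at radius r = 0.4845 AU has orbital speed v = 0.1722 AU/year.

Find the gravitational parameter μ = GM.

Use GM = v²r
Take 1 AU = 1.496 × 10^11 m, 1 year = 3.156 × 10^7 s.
r = 0.4845 AU = 7.24812 × 10^10 m
v = 0.1722 AU/year = 816.259 m/s
v² = 666278 m²/s²
GM = v²r = 666278 × 7.24812 × 10^10 = 4.82926 × 10^16 m³/s²
GM ≈ 4.829 × 10^16 m³/s²

Final answer: GM = 4.829 × 10^16 m³/s²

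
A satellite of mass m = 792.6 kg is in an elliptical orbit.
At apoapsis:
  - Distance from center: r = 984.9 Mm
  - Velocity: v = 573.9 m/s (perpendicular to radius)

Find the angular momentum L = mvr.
r = 984.9 Mm = 9.849 × 10^8 m
v = 573.9 m/s
vr = 573.9 × 9.849 × 10^8 = 5.65234 × 10^11 m²/s
L = m × vr = 792.6 × 5.65234 × 10^11 = 4.48005 × 10^14 kg·m²/s ≈ 4.48 × 10^14 kg·m²/s

Final answer: L = 4.48 × 10^14 kg·m²/s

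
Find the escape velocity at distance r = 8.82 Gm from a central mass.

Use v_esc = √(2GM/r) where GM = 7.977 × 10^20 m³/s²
r = 8.82 Gm = 8.82 × 10^9 m
GM = 7.977 × 10^20 m³/s²
2GM/r = 2 × (7.977 × 10^20) / (8.82 × 10^9) = 1.80884 × 10^11 m²/s²
v_esc = √(2GM/r) = 425305 m/s ≈ 425.3 km/s

Final answer: 425.3 km/s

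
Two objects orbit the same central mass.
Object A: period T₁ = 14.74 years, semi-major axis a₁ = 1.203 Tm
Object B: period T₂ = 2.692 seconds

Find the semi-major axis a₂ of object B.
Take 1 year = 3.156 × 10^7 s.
T₁ = 14.74 years = 4.65194 × 10^8 s
T₂ = 2.692 seconds
a₁ = 1.203 Tm = 1.203 × 10^12 m
Kepler's third law: (T₂/T₁)² = (a₂/a₁)³  ⇒  a₂ = a₁ (T₂/T₁)^(2/3)
T₂/T₁ = 5.78683 × 10^-9
(T₂/T₁)^(2/3) = 3.22325 × 10^-6
a₂ = 1.203 × 10^12 m × 3.22325 × 10^-6 = 3.87757 × 10^6 m ≈ 3.878 Mm

Final answer: a₂ = 3.878 Mm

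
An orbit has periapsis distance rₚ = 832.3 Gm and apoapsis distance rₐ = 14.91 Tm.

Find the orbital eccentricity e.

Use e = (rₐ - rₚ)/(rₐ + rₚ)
rₚ = 832.3 Gm = 8.323 × 10^11 m
rₐ = 14.91 Tm = 1.491 × 10^13 m
rₐ − rₚ = 1.40777 × 10^13 m
rₐ + rₚ = 1.57423 × 10^13 m
e = (rₐ − rₚ)/(rₐ + rₚ) = 0.894259

Final answer: e = 0.8943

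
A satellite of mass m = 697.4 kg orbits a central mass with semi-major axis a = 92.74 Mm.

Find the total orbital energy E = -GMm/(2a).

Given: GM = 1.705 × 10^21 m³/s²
a = 92.74 Mm = 9.274 × 10^7 m
GM = 1.705 × 10^21 m³/s²
2a = 1.8548 × 10^8 m
GMm = 1.705 × 10^21 × 697.4 = 1.18907 × 10^24 m³·kg/s²
E = −GMm/(2a) = -6.41076 × 10^15 J ≈ -6.411 PJ

Final answer: -6.411 PJ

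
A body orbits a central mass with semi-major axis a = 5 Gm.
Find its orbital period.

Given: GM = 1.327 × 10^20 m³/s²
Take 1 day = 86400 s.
a = 5 Gm = 5 × 10^9 m
GM = 1.327 × 10^20 m³/s²
a³ = 1.25 × 10^29 m³
T = 2π √(a³/GM) = 2π √((1.25 × 10^29) / (1.327 × 10^20)) = 2π × 30691.6 s
T = 192841 s ≈ 2.232 days

Final answer: 2.232 days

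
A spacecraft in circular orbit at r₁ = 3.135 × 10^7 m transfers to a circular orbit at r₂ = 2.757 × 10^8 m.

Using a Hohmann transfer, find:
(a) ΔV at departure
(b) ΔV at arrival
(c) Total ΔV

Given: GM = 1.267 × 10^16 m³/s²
r₁ = 3.135 × 10^7 m
r₂ = 2.757 × 10^8 m
GM = 1.267 × 10^16 m³/s²
Transfer ellipse: a_t = (r₁ + r₂)/2 = 1.53525 × 10^8 m
Circular speed at r₁: v₁ = √(GM/r₁) = 20103.4 m/s
Transfer speed at r₁ (periapsis): v₁ₜ = √(GM(2/r₁ − 1/a_t)) = 26940 m/s
(a) ΔV₁ = v₁ₜ − v₁ = 6836.65 m/s ≈ 6.837 km/s
Circular speed at r₂: v₂ = √(GM/r₂) = 6779.07 m/s
Transfer speed at r₂ (apoapsis): v₂ₜ = √(GM(2/r₂ − 1/a_t)) = 3063.37 m/s
(b) ΔV₂ = v₂ − v₂ₜ = 3715.7 m/s ≈ 3.716 km/s
(c) ΔV_total = ΔV₁ + ΔV₂ = 10552.3 m/s ≈ 10.55 km/s

Final answer:
(a) ΔV₁ = 6.837 km/s
(b) ΔV₂ = 3.716 km/s
(c) ΔV_total = 10.55 km/s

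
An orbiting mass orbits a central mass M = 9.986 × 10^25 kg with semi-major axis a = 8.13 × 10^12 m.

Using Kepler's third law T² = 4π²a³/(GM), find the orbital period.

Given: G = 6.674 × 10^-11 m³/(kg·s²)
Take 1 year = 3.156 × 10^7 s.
M = 9.986 × 10^25 kg
GM = G × M = 6.674 × 10^-11 × 9.986 × 10^25 = 6.66466 × 10^15 m³/s²
a = 8.13 × 10^12 m
a³ = 5.37368 × 10^38 m³
T = 2π √(a³/GM) = 2π √((5.37368 × 10^38) / (6.66466 × 10^15)) = 2π × 2.83953 × 10^11 s
T = 1.78413 × 10^12 s ≈ 5.653 × 10^4 years

Final answer: 5.653 × 10^4 years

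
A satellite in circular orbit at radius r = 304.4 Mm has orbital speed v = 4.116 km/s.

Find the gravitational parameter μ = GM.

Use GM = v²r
r = 304.4 Mm = 3.044 × 10^8 m
v = 4.116 km/s = 4116 m/s
v² = 1.69415 × 10^7 m²/s²
GM = v²r = 1.69415 × 10^7 × 3.044 × 10^8 = 5.15698 × 10^15 m³/s²
GM ≈ 5.157 × 10^15 m³/s²

Final answer: GM = 5.157 × 10^15 m³/s²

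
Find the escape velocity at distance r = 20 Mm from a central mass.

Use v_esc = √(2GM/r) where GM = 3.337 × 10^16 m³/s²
r = 20 Mm = 2 × 10^7 m
GM = 3.337 × 10^16 m³/s²
2GM/r = 2 × (3.337 × 10^16) / (2 × 10^7) = 3.337 × 10^9 m²/s²
v_esc = √(2GM/r) = 57766.8 m/s ≈ 57.77 km/s

Final answer: 57.77 km/s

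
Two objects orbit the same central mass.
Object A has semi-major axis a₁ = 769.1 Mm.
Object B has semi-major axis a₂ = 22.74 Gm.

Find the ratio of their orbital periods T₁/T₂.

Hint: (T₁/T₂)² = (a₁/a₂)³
a₁ = 769.1 Mm = 7.691 × 10^8 m
a₂ = 22.74 Gm = 2.274 × 10^10 m
a₁/a₂ = 0.0338215
T₁/T₂ = (a₁/a₂)^(3/2) = (0.0338215)^1.5 = 0.00621997

Final answer: T₁/T₂ = 0.00622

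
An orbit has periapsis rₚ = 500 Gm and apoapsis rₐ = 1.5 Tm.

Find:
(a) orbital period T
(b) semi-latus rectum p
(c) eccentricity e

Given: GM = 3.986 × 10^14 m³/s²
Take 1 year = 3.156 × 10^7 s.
rₚ = 500 Gm = 5 × 10^11 m
rₐ = 1.5 Tm = 1.5 × 10^12 m
GM = 3.986 × 10^14 m³/s²
a = (rₚ + rₐ)/2 = 1 × 10^12 m
e = (rₐ − rₚ)/(rₐ + rₚ) = (1 × 10^12) / (2 × 10^12) = 0.5
(a) a³ = 1 × 10^36 m³;  T = 2π √(a³/GM) = 2π × 5.00877 × 10^10 s = 3.1471 × 10^11 s ≈ 9972 years
(b) 1 − e² = 0.75;  p = a(1 − e²) = 1 × 10^12 × 0.75 = 7.5 × 10^11 m ≈ 750 Gm
(c) e = 0.5 ≈ 0.5

Final answer:
(a) orbital period T = 9972 years
(b) semi-latus rectum p = 750 Gm
(c) eccentricity e = 0.5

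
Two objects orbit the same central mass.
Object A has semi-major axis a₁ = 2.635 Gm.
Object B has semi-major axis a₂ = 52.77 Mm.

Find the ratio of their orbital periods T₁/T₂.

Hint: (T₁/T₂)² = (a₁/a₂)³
a₁ = 2.635 Gm = 2.635 × 10^9 m
a₂ = 52.77 Mm = 5.277 × 10^7 m
a₁/a₂ = 49.9337
T₁/T₂ = (a₁/a₂)^(3/2) = (49.9337)^1.5 = 352.85

Final answer: T₁/T₂ = 352.9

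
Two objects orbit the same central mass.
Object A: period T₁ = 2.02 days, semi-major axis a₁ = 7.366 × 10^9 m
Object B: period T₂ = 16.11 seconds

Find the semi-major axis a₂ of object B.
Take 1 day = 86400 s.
T₁ = 2.02 days = 174528 s
T₂ = 16.11 seconds
a₁ = 7.366 × 10^9 m
Kepler's third law: (T₂/T₁)² = (a₂/a₁)³  ⇒  a₂ = a₁ (T₂/T₁)^(2/3)
T₂/T₁ = 9.23061 × 10^-5
(T₂/T₁)^(2/3) = 0.00204246
a₂ = 7.366 × 10^9 m × 0.00204246 = 1.50448 × 10^7 m ≈ 1.504 × 10^7 m

Final answer: a₂ = 1.504 × 10^7 m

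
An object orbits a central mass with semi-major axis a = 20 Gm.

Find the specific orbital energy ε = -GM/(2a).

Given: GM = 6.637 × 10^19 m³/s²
a = 20 Gm = 2 × 10^10 m
GM = 6.637 × 10^19 m³/s²
2a = 4 × 10^10 m
ε = −GM/(2a) = -1.65925 × 10^9 J/kg ≈ -1.659 GJ/kg

Final answer: -1.659 GJ/kg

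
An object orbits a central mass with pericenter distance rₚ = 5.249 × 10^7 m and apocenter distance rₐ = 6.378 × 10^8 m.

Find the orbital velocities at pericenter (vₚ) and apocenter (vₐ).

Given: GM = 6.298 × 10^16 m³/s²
rₚ = 5.249 × 10^7 m
rₐ = 6.378 × 10^8 m
GM = 6.298 × 10^16 m³/s²
a = (rₚ + rₐ)/2 = 3.45145 × 10^8 m
Vis-viva: v² = GM (2/r − 1/a)
vₚ² = 6.298 × 10^16 × (3.81025 × 10^-8 − 2.89733 × 10^-9) = 2.21722 × 10^9 m²/s²
vₚ = 47087.4 m/s ≈ 47.09 km/s
vₐ² = 6.298 × 10^16 × (3.13578 × 10^-9 − 2.89733 × 10^-9) = 1.50173 × 10^7 m²/s²
vₐ = 3875.22 m/s ≈ 3.875 km/s

Final answer: vₚ = 47.09 km/s, vₐ = 3.875 km/s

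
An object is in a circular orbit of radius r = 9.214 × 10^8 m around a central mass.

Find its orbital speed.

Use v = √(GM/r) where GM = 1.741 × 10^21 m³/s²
r = 9.214 × 10^8 m
GM = 1.741 × 10^21 m³/s²
GM/r = (1.741 × 10^21) / (9.214 × 10^8) = 1.88952 × 10^12 m²/s²
v = √(GM/r) = 1.3746 × 10^6 m/s ≈ 1375 km/s

Final answer: 1375 km/s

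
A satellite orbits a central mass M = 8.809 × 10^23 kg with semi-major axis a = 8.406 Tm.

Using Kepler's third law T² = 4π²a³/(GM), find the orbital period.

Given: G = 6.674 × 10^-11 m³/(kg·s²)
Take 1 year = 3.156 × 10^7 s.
M = 8.809 × 10^23 kg
GM = G × M = 6.674 × 10^-11 × 8.809 × 10^23 = 5.87913 × 10^13 m³/s²
a = 8.406 Tm = 8.406 × 10^12 m
a³ = 5.93975 × 10^38 m³
T = 2π √(a³/GM) = 2π √((5.93975 × 10^38) / (5.87913 × 10^13)) = 2π × 3.17854 × 10^12 s
T = 1.99714 × 10^13 s ≈ 6.328 × 10^5 years

Final answer: 6.328 × 10^5 years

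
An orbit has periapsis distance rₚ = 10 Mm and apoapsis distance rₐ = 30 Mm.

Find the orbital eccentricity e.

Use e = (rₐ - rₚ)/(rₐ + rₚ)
rₚ = 10 Mm = 1 × 10^7 m
rₐ = 30 Mm = 3 × 10^7 m
rₐ − rₚ = 2 × 10^7 m
rₐ + rₚ = 4 × 10^7 m
e = (rₐ − rₚ)/(rₐ + rₚ) = 0.5

Final answer: e = 0.5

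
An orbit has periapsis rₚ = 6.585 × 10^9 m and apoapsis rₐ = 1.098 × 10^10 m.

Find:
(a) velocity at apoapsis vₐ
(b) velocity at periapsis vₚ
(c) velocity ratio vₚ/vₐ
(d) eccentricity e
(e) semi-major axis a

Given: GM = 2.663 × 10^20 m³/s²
rₚ = 6.585 × 10^9 m
rₐ = 1.098 × 10^10 m
GM = 2.663 × 10^20 m³/s²
a = (rₚ + rₐ)/2 = 8.7825 × 10^9 m
e = (rₐ − rₚ)/(rₐ + rₚ) = (4.395 × 10^9) / (1.7565 × 10^10) = 0.250213
(a) vₐ² = GM (2/rₐ − 1/a) = 2.663 × 10^20 × (1.82149 × 10^-10 − 1.13863 × 10^-10) = 1.81847 × 10^10 m²/s²;  vₐ = 134851 m/s ≈ 134.9 km/s
(b) vₚ² = GM (2/rₚ − 1/a) = 2.663 × 10^20 × (3.03721 × 10^-10 − 1.13863 × 10^-10) = 5.05591 × 10^10 m²/s²;  vₚ = 224854 m/s ≈ 224.9 km/s
(c) vₚ/vₐ = rₐ/rₚ (angular momentum) = (1.098 × 10^10) / (6.585 × 10^9) = 1.66743 ≈ 1.667
(d) e = 0.250213 ≈ 0.2502
(e) a = 8.7825 × 10^9 m ≈ 8.783 × 10^9 m

Final answer:
(a) velocity at apoapsis vₐ = 134.9 km/s
(b) velocity at periapsis vₚ = 224.9 km/s
(c) velocity ratio vₚ/vₐ = 1.667
(d) eccentricity e = 0.2502
(e) semi-major axis a = 8.783 × 10^9 m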